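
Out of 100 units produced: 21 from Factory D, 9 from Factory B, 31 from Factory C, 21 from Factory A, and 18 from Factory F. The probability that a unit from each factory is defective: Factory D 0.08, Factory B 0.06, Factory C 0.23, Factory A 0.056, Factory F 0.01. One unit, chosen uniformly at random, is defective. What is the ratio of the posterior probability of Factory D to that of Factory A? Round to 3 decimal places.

1.429

By Bayes' rule, posterior ∝ prior × likelihood:
  Factory D: 0.21 × 0.08 = 0.0168
  Factory B: 0.09 × 0.06 = 0.0054
  Factory C: 0.31 × 0.23 = 0.0713
  Factory A: 0.21 × 0.056 = 0.01176
  Factory F: 0.18 × 0.01 = 0.0018
Sum = 0.10706.
The ratio is 0.0168 / 0.01176 (the normalizer cancels) = 1.429.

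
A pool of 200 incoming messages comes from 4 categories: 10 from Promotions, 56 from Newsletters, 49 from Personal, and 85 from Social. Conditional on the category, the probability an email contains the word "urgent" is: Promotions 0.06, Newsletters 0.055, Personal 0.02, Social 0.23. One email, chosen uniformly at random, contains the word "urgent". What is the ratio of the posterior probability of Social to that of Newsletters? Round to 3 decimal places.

Prior × likelihood for each hypothesis:
  Promotions: 0.05 × 0.06 = 0.003
  Newsletters: 0.28 × 0.055 = 0.0154
  Personal: 0.245 × 0.02 = 0.0049
  Social: 0.425 × 0.23 = 0.09775
Normalizing constant = 0.12105.
The ratio is 0.09775 / 0.0154 (the normalizer cancels) = 6.347.

6.347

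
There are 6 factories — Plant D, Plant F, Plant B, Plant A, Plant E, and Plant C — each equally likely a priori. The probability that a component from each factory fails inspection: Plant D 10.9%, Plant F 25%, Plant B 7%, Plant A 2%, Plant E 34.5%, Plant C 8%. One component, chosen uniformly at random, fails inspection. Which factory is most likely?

Plant E

With a uniform prior (1/6 each), posterior ∝ likelihood:
  Plant D: 0.109
  Plant F: 0.25
  Plant B: 0.07
  Plant A: 0.02
  Plant E: 0.345
  Plant C: 0.08
Total = 0.874.
Largest term belongs to Plant E, so Plant E is most probable.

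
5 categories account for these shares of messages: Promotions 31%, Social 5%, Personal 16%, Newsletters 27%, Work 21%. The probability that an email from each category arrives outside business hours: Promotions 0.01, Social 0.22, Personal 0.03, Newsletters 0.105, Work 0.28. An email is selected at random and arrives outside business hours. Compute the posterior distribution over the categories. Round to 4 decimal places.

Promotions 0.0292, Social 0.1037, Personal 0.0453, Newsletters 0.2673, Work 0.5545

Prior × likelihood for each hypothesis:
  Promotions: 0.31 × 0.01 = 0.0031
  Social: 0.05 × 0.22 = 0.011
  Personal: 0.16 × 0.03 = 0.0048
  Newsletters: 0.27 × 0.105 = 0.02835
  Work: 0.21 × 0.28 = 0.0588
Normalizing constant = 0.10605.
P(Promotions | off-hours) = 0.0031/0.10605 ≈ 0.0292
P(Social | off-hours) = 0.011/0.10605 ≈ 0.1037
P(Personal | off-hours) = 0.0048/0.10605 ≈ 0.0453
P(Newsletters | off-hours) = 0.02835/0.10605 ≈ 0.2673
P(Work | off-hours) = 0.0588/0.10605 ≈ 0.5545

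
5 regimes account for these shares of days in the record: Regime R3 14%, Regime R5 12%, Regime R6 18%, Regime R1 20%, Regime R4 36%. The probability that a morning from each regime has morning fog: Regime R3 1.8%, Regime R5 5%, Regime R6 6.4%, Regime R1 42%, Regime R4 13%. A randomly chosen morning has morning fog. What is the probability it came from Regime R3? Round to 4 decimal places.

0.0167

By Bayes' rule, posterior ∝ prior × likelihood:
  Regime R3: 0.14 × 0.018 = 0.00252
  Regime R5: 0.12 × 0.05 = 0.006
  Regime R6: 0.18 × 0.064 = 0.01152
  Regime R1: 0.2 × 0.42 = 0.084
  Regime R4: 0.36 × 0.13 = 0.0468
Total = 0.15084.
P(Regime R3 | evidence) = 0.00252 / 0.15084 ≈ 0.0167.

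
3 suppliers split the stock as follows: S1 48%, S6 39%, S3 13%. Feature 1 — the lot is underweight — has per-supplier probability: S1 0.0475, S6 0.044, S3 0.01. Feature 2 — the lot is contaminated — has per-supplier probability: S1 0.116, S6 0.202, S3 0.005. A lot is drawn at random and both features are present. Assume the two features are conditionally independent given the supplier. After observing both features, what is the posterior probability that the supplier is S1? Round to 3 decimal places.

Compute prior × likelihood for every hypothesis:
  S1: 0.48 × 0.0475 × 0.116 = 0.0026448
  S6: 0.39 × 0.044 × 0.202 = 0.00346632
  S3: 0.13 × 0.01 × 0.005 = 0.0000065
Normalizing constant = 0.00611762.
P(S1 | evidence) = 0.0026448 / 0.00611762 ≈ 0.432.

0.432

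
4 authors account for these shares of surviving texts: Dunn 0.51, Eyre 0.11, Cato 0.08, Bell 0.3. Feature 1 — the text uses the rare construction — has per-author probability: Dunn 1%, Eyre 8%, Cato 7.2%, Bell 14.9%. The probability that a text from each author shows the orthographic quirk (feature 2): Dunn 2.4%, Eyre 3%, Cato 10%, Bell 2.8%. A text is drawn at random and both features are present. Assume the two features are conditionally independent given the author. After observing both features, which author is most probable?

By Bayes' rule, posterior ∝ prior × likelihood:
  Dunn: 0.51 × 0.01 × 0.024 = 0.0001224
  Eyre: 0.11 × 0.08 × 0.03 = 0.000264
  Cato: 0.08 × 0.072 × 0.1 = 0.000576
  Bell: 0.3 × 0.149 × 0.028 = 0.0012516
Normalizing constant = 0.002214.
Largest term belongs to Bell, so Bell is most probable.

Bell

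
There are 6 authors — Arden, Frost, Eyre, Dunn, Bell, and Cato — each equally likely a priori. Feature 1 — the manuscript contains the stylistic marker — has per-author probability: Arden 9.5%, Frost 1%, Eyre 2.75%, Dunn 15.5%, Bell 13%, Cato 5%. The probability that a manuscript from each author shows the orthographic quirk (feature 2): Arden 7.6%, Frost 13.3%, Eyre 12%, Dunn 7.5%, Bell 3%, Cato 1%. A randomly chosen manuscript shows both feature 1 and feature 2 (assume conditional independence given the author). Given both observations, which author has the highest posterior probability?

Since the prior is uniform, the posterior is proportional to the likelihood:
  Arden: 0.095 × 0.076 = 0.00722
  Frost: 0.01 × 0.133 = 0.00133
  Eyre: 0.0275 × 0.12 = 0.0033
  Dunn: 0.155 × 0.075 = 0.011625
  Bell: 0.13 × 0.03 = 0.0039
  Cato: 0.05 × 0.01 = 0.0005
Normalizing constant = 0.027875.
Largest term belongs to Dunn, so Dunn is most probable.

Dunn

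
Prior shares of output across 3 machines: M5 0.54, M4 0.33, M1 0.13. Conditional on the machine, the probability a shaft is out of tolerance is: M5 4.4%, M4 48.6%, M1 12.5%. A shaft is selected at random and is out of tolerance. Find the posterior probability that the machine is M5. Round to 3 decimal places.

Unnormalized posteriors (prior × likelihood):
  M5: 0.54 × 0.044 = 0.02376
  M4: 0.33 × 0.486 = 0.16038
  M1: 0.13 × 0.125 = 0.01625
Normalizing constant = 0.20039.
P(M5 | evidence) = 0.02376 / 0.20039 ≈ 0.119.

0.119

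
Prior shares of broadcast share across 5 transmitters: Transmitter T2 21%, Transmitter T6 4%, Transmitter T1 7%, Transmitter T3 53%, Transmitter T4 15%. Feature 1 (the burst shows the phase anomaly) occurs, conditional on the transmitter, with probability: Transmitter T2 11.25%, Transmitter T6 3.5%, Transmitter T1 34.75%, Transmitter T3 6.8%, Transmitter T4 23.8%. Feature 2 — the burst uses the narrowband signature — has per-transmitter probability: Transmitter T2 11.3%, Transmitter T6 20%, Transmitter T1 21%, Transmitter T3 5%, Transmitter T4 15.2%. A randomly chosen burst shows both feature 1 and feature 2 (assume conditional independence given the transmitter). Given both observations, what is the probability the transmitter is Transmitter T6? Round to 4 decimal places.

Compute prior × likelihood for every hypothesis:
  Transmitter T2: 0.21 × 0.1125 × 0.113 = 0.002669625
  Transmitter T6: 0.04 × 0.035 × 0.2 = 0.00028
  Transmitter T1: 0.07 × 0.3475 × 0.21 = 0.00510825
  Transmitter T3: 0.53 × 0.068 × 0.05 = 0.001802
  Transmitter T4: 0.15 × 0.238 × 0.152 = 0.0054264
Sum = 0.015286275.
P(Transmitter T6 | evidence) = 0.00028 / 0.015286275 ≈ 0.0183.

0.0183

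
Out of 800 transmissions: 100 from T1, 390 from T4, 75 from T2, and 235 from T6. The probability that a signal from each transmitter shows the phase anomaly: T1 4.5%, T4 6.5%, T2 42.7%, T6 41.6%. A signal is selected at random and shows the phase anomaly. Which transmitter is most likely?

T6

Unnormalized posteriors (prior × likelihood):
  T1: 0.125 × 0.045 = 0.005625
  T4: 0.4875 × 0.065 = 0.0316875
  T2: 0.09375 × 0.427 = 0.04003125
  T6: 0.29375 × 0.416 = 0.1222
Sum = 0.19954375.
Largest term belongs to T6, so T6 is most probable.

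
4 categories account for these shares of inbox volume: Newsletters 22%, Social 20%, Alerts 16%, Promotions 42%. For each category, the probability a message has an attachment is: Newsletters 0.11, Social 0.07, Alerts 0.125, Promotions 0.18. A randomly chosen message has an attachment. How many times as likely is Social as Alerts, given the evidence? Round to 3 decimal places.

0.700

Compute prior × likelihood for every hypothesis:
  Newsletters: 0.22 × 0.11 = 0.0242
  Social: 0.2 × 0.07 = 0.014
  Alerts: 0.16 × 0.125 = 0.02
  Promotions: 0.42 × 0.18 = 0.0756
Normalizing constant = 0.1338.
The ratio is 0.014 / 0.02 (the normalizer cancels) = 0.700.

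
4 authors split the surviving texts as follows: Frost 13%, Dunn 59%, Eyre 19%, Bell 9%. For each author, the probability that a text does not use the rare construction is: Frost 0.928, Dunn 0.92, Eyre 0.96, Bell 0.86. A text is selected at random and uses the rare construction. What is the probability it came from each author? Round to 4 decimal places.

Frost 0.1219, Dunn 0.6149, Eyre 0.0990, Bell 0.1641

Taking complements, P(rare-form | each) = Frost 0.072, Dunn 0.08, Eyre 0.04, Bell 0.14.
Prior × likelihood for each hypothesis:
  Frost: 0.13 × 0.072 = 0.00936
  Dunn: 0.59 × 0.08 = 0.0472
  Eyre: 0.19 × 0.04 = 0.0076
  Bell: 0.09 × 0.14 = 0.0126
Total = 0.07676.
P(Frost | rare-form) = 0.00936/0.07676 ≈ 0.1219
P(Dunn | rare-form) = 0.0472/0.07676 ≈ 0.6149
P(Eyre | rare-form) = 0.0076/0.07676 ≈ 0.0990
P(Bell | rare-form) = 0.0126/0.07676 ≈ 0.1641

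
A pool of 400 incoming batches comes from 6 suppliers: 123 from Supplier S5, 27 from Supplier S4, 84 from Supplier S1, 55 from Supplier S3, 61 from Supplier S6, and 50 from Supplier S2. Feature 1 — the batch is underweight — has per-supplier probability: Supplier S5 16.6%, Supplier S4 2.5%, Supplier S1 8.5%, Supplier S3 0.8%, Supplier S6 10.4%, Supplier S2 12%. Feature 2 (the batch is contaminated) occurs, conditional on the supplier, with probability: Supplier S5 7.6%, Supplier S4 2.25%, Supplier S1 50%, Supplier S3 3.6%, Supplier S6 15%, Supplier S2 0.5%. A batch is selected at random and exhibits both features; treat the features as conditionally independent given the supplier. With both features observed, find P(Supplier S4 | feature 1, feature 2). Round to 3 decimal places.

0.002

Unnormalized posteriors (prior × likelihood):
  Supplier S5: 0.3075 × 0.166 × 0.076 = 0.00387942
  Supplier S4: 0.0675 × 0.025 × 0.0225 = 0.00003796875
  Supplier S1: 0.21 × 0.085 × 0.5 = 0.008925
  Supplier S3: 0.1375 × 0.008 × 0.036 = 0.0000396
  Supplier S6: 0.1525 × 0.104 × 0.15 = 0.002379
  Supplier S2: 0.125 × 0.12 × 0.005 = 0.000075
Sum = 0.01533598875.
P(Supplier S4 | evidence) = 0.00003796875 / 0.01533598875 ≈ 0.002.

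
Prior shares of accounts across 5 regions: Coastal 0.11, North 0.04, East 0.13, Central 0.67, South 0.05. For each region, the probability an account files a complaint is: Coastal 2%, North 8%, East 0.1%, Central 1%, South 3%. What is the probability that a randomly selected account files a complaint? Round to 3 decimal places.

0.014

By Bayes' rule, posterior ∝ prior × likelihood:
  Coastal: 0.11 × 0.02 = 0.0022
  North: 0.04 × 0.08 = 0.0032
  East: 0.13 × 0.001 = 0.00013
  Central: 0.67 × 0.01 = 0.0067
  South: 0.05 × 0.03 = 0.0015
P(complaint) = 0.0022 + 0.0032 + 0.00013 + 0.0067 + 0.0015 = 0.01373 → 0.014.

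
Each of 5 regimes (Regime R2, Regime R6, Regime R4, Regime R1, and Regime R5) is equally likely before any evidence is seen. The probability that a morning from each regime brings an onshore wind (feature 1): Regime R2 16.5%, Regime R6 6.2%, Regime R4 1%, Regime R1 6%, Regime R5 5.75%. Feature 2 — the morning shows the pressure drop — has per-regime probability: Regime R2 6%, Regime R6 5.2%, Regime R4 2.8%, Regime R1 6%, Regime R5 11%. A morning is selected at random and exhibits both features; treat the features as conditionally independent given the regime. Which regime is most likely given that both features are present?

Since the prior is uniform, the posterior is proportional to the likelihood:
  Regime R2: 0.165 × 0.06 = 0.0099
  Regime R6: 0.062 × 0.052 = 0.003224
  Regime R4: 0.01 × 0.028 = 0.00028
  Regime R1: 0.06 × 0.06 = 0.0036
  Regime R5: 0.0575 × 0.11 = 0.006325
Normalizing constant = 0.023329.
Largest term belongs to Regime R2, so Regime R2 is most probable.

Regime R2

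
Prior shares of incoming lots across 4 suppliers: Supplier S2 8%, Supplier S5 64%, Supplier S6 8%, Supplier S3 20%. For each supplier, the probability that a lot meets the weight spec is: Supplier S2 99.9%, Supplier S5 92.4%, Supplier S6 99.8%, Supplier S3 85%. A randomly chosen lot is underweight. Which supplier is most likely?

Taking complements, P(underweight | each) = Supplier S2 0.001, Supplier S5 0.076, Supplier S6 0.002, Supplier S3 0.15.
Unnormalized posteriors (prior × likelihood):
  Supplier S2: 0.08 × 0.001 = 0.00008
  Supplier S5: 0.64 × 0.076 = 0.04864
  Supplier S6: 0.08 × 0.002 = 0.00016
  Supplier S3: 0.2 × 0.15 = 0.03
Sum = 0.07888.
Largest term belongs to Supplier S5, so Supplier S5 is most probable.

Supplier S5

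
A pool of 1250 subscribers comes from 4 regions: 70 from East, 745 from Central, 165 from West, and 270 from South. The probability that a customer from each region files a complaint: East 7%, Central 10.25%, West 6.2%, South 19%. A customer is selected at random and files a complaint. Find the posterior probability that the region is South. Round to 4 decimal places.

Prior × likelihood for each hypothesis:
  East: 0.056 × 0.07 = 0.00392
  Central: 0.596 × 0.1025 = 0.06109
  West: 0.132 × 0.062 = 0.008184
  South: 0.216 × 0.19 = 0.04104
Normalizing constant = 0.114234.
P(South | evidence) = 0.04104 / 0.114234 ≈ 0.3593.

0.3593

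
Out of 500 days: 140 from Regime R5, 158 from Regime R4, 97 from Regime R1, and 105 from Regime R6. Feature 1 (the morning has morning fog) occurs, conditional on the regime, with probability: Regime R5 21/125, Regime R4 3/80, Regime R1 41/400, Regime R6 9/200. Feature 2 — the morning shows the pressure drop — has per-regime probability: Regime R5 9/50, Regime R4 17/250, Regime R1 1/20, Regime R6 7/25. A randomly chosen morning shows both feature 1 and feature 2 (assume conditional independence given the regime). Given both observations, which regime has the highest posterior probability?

Regime R5

Compute prior × likelihood for every hypothesis:
  Regime R5: 0.28 × 0.168 × 0.18 = 0.0084672
  Regime R4: 0.316 × 0.0375 × 0.068 = 0.0008058
  Regime R1: 0.194 × 0.1025 × 0.05 = 0.00099425
  Regime R6: 0.21 × 0.045 × 0.28 = 0.002646
Sum = 0.01291325.
Largest term belongs to Regime R5, so Regime R5 is most probable.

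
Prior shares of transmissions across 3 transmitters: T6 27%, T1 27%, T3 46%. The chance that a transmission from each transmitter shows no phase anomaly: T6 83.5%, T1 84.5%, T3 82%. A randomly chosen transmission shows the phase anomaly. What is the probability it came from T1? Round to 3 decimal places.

Taking complements, P(anomaly | each) = T6 0.165, T1 0.155, T3 0.18.
Prior × likelihood for each hypothesis:
  T6: 0.27 × 0.165 = 0.04455
  T1: 0.27 × 0.155 = 0.04185
  T3: 0.46 × 0.18 = 0.0828
Sum = 0.1692.
P(T1 | evidence) = 0.04185 / 0.1692 ≈ 0.247.

0.247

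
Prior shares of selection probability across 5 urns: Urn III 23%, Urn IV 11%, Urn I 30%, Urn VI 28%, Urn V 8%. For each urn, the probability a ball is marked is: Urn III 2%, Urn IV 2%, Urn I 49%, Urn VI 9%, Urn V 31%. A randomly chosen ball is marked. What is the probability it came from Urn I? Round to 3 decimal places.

Prior × likelihood for each hypothesis:
  Urn III: 0.23 × 0.02 = 0.0046
  Urn IV: 0.11 × 0.02 = 0.0022
  Urn I: 0.3 × 0.49 = 0.147
  Urn VI: 0.28 × 0.09 = 0.0252
  Urn V: 0.08 × 0.31 = 0.0248
Sum = 0.2038.
P(Urn I | evidence) = 0.147 / 0.2038 ≈ 0.721.

0.721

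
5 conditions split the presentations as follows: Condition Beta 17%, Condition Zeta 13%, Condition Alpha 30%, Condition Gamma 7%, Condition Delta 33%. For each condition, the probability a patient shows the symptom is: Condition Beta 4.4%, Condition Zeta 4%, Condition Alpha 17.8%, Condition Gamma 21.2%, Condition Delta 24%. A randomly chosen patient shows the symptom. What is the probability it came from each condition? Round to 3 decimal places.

Condition Beta 0.047, Condition Zeta 0.032, Condition Alpha 0.333, Condition Gamma 0.093, Condition Delta 0.495

Prior × likelihood for each hypothesis:
  Condition Beta: 0.17 × 0.044 = 0.00748
  Condition Zeta: 0.13 × 0.04 = 0.0052
  Condition Alpha: 0.3 × 0.178 = 0.0534
  Condition Gamma: 0.07 × 0.212 = 0.01484
  Condition Delta: 0.33 × 0.24 = 0.0792
Sum = 0.16012.
P(Condition Beta | symptomatic) = 0.00748/0.16012 ≈ 0.047
P(Condition Zeta | symptomatic) = 0.0052/0.16012 ≈ 0.032
P(Condition Alpha | symptomatic) = 0.0534/0.16012 ≈ 0.333
P(Condition Gamma | symptomatic) = 0.01484/0.16012 ≈ 0.093
P(Condition Delta | symptomatic) = 0.0792/0.16012 ≈ 0.495
(Check: 0.047+0.032+0.333+0.093+0.495 = 1.000.)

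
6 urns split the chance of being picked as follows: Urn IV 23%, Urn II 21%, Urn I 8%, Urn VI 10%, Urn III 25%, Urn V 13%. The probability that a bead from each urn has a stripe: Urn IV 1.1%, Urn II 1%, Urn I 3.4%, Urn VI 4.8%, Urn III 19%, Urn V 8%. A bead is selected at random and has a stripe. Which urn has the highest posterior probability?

Urn III

By Bayes' rule, posterior ∝ prior × likelihood:
  Urn IV: 0.23 × 0.011 = 0.00253
  Urn II: 0.21 × 0.01 = 0.0021
  Urn I: 0.08 × 0.034 = 0.00272
  Urn VI: 0.1 × 0.048 = 0.0048
  Urn III: 0.25 × 0.19 = 0.0475
  Urn V: 0.13 × 0.08 = 0.0104
Total = 0.07005.
Largest term belongs to Urn III, so Urn III is most probable.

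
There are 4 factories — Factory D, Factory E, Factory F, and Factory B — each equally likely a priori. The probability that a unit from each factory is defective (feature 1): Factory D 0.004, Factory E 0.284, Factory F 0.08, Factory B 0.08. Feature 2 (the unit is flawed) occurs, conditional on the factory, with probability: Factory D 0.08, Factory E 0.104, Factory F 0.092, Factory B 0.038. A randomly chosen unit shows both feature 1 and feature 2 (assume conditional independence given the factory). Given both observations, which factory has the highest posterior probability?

Factory E

With a uniform prior (1/4 each), posterior ∝ likelihood:
  Factory D: 0.004 × 0.08 = 0.00032
  Factory E: 0.284 × 0.104 = 0.029536
  Factory F: 0.08 × 0.092 = 0.00736
  Factory B: 0.08 × 0.038 = 0.00304
Sum = 0.040256.
Largest term belongs to Factory E, so Factory E is most probable.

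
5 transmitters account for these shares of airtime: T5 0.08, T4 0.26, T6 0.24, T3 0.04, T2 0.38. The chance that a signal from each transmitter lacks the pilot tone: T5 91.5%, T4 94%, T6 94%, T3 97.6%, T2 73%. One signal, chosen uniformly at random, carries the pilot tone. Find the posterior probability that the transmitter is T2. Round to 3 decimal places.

Taking complements, P(pilot | each) = T5 0.085, T4 0.06, T6 0.06, T3 0.024, T2 0.27.
Unnormalized posteriors (prior × likelihood):
  T5: 0.08 × 0.085 = 0.0068
  T4: 0.26 × 0.06 = 0.0156
  T6: 0.24 × 0.06 = 0.0144
  T3: 0.04 × 0.024 = 0.00096
  T2: 0.38 × 0.27 = 0.1026
Sum = 0.14036.
P(T2 | evidence) = 0.1026 / 0.14036 ≈ 0.731.

0.731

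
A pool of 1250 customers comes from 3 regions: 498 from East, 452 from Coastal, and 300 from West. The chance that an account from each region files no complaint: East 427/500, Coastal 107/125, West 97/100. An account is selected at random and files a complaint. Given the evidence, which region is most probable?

East

Taking complements, P(complaint | each) = East 0.146, Coastal 0.144, West 0.03.
Prior × likelihood for each hypothesis:
  East: 0.3984 × 0.146 = 0.0581664
  Coastal: 0.3616 × 0.144 = 0.0520704
  West: 0.24 × 0.03 = 0.0072
Sum = 0.1174368.
Largest term belongs to East, so East is most probable.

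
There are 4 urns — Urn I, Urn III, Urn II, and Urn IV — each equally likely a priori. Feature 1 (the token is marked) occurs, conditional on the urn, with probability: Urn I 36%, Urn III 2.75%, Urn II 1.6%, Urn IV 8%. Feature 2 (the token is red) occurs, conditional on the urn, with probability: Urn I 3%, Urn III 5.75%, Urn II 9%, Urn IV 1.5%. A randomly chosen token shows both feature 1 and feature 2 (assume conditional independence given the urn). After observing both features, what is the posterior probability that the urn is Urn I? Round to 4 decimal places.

Since the prior is uniform, the posterior is proportional to the likelihood:
  Urn I: 0.36 × 0.03 = 0.0108
  Urn III: 0.0275 × 0.0575 = 0.00158125
  Urn II: 0.016 × 0.09 = 0.00144
  Urn IV: 0.08 × 0.015 = 0.0012
Normalizing constant = 0.01502125.
P(Urn I | evidence) = 0.0108 / 0.01502125 ≈ 0.7190.

0.7190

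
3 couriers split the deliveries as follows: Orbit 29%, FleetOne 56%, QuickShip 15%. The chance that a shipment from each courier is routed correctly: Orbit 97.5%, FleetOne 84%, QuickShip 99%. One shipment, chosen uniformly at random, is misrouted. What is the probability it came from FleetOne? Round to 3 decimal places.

Taking complements, P(misrouted | each) = Orbit 0.025, FleetOne 0.16, QuickShip 0.01.
Unnormalized posteriors (prior × likelihood):
  Orbit: 0.29 × 0.025 = 0.00725
  FleetOne: 0.56 × 0.16 = 0.0896
  QuickShip: 0.15 × 0.01 = 0.0015
Normalizing constant = 0.09835.
P(FleetOne | evidence) = 0.0896 / 0.09835 ≈ 0.911.

0.911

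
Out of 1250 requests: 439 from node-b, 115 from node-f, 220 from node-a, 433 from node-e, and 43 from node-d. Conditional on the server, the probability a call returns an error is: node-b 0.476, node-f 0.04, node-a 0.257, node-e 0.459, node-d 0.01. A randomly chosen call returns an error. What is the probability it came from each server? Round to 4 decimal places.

Unnormalized posteriors (prior × likelihood):
  node-b: 0.3512 × 0.476 = 0.1671712
  node-f: 0.092 × 0.04 = 0.00368
  node-a: 0.176 × 0.257 = 0.045232
  node-e: 0.3464 × 0.459 = 0.1589976
  node-d: 0.0344 × 0.01 = 0.000344
Total = 0.3754248.
P(node-b | error) = 0.1671712/0.3754248 ≈ 0.4453
P(node-f | error) = 0.00368/0.3754248 ≈ 0.0098
P(node-a | error) = 0.045232/0.3754248 ≈ 0.1205
P(node-e | error) = 0.1589976/0.3754248 ≈ 0.4235
P(node-d | error) = 0.000344/0.3754248 ≈ 0.0009

node-b 0.4453, node-f 0.0098, node-a 0.1205, node-e 0.4235, node-d 0.0009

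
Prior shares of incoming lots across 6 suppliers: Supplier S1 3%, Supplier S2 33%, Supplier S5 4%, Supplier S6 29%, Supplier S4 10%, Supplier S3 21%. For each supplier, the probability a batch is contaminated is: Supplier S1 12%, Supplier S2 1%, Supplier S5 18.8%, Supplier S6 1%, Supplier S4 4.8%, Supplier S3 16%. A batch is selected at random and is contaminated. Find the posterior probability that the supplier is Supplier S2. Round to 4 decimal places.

0.0592

Prior × likelihood for each hypothesis:
  Supplier S1: 0.03 × 0.12 = 0.0036
  Supplier S2: 0.33 × 0.01 = 0.0033
  Supplier S5: 0.04 × 0.188 = 0.00752
  Supplier S6: 0.29 × 0.01 = 0.0029
  Supplier S4: 0.1 × 0.048 = 0.0048
  Supplier S3: 0.21 × 0.16 = 0.0336
Sum = 0.05572.
P(Supplier S2 | evidence) = 0.0033 / 0.05572 ≈ 0.0592.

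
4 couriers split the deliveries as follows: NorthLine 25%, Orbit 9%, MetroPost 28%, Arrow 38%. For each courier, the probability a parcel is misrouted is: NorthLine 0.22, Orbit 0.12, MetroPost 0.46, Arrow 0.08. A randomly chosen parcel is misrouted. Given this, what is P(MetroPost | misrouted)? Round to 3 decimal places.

Compute prior × likelihood for every hypothesis:
  NorthLine: 0.25 × 0.22 = 0.055
  Orbit: 0.09 × 0.12 = 0.0108
  MetroPost: 0.28 × 0.46 = 0.1288
  Arrow: 0.38 × 0.08 = 0.0304
Sum = 0.225.
P(MetroPost | evidence) = 0.1288 / 0.225 ≈ 0.572.

0.572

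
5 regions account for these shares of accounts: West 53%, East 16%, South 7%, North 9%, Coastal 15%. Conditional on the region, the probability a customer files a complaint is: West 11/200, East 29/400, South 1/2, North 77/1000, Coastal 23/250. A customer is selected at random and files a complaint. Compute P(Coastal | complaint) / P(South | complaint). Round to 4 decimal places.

0.3943

Unnormalized posteriors (prior × likelihood):
  West: 0.53 × 0.055 = 0.02915
  East: 0.16 × 0.0725 = 0.0116
  South: 0.07 × 0.5 = 0.035
  North: 0.09 × 0.077 = 0.00693
  Coastal: 0.15 × 0.092 = 0.0138
Total = 0.09648.
The ratio is 0.0138 / 0.035 (the normalizer cancels) = 0.3943.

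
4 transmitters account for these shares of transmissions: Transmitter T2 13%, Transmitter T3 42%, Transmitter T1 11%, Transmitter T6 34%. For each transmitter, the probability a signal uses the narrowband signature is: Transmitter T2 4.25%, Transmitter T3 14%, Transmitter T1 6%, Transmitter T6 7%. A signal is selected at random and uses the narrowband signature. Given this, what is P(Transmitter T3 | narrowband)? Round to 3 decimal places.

0.621

By Bayes' rule, posterior ∝ prior × likelihood:
  Transmitter T2: 0.13 × 0.0425 = 0.005525
  Transmitter T3: 0.42 × 0.14 = 0.0588
  Transmitter T1: 0.11 × 0.06 = 0.0066
  Transmitter T6: 0.34 × 0.07 = 0.0238
Sum = 0.094725.
P(Transmitter T3 | evidence) = 0.0588 / 0.094725 ≈ 0.621.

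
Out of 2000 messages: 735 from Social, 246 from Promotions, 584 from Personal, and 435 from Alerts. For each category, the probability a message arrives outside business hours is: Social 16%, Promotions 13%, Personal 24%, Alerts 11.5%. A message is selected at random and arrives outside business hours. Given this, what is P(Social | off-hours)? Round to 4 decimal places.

Compute prior × likelihood for every hypothesis:
  Social: 0.3675 × 0.16 = 0.0588
  Promotions: 0.123 × 0.13 = 0.01599
  Personal: 0.292 × 0.24 = 0.07008
  Alerts: 0.2175 × 0.115 = 0.0250125
Normalizing constant = 0.1698825.
P(Social | evidence) = 0.0588 / 0.1698825 ≈ 0.3461.

0.3461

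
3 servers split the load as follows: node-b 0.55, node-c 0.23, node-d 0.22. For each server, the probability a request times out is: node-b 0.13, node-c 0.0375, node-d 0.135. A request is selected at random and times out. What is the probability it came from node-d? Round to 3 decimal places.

By Bayes' rule, posterior ∝ prior × likelihood:
  node-b: 0.55 × 0.13 = 0.0715
  node-c: 0.23 × 0.0375 = 0.008625
  node-d: 0.22 × 0.135 = 0.0297
Normalizing constant = 0.109825.
P(node-d | evidence) = 0.0297 / 0.109825 ≈ 0.270.

0.270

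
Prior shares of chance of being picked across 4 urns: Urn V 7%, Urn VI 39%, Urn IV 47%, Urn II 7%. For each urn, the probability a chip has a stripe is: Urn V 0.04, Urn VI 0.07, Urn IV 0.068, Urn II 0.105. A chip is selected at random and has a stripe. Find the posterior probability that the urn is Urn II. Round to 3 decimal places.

Compute prior × likelihood for every hypothesis:
  Urn V: 0.07 × 0.04 = 0.0028
  Urn VI: 0.39 × 0.07 = 0.0273
  Urn IV: 0.47 × 0.068 = 0.03196
  Urn II: 0.07 × 0.105 = 0.00735
Normalizing constant = 0.06941.
P(Urn II | evidence) = 0.00735 / 0.06941 ≈ 0.106.

0.106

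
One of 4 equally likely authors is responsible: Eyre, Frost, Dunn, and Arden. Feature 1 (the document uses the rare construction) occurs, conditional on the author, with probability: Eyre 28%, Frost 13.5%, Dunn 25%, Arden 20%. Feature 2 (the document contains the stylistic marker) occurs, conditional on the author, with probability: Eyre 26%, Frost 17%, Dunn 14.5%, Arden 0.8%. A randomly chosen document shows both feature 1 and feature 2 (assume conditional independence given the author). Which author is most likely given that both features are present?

Eyre

Since the prior is uniform, the posterior is proportional to the likelihood:
  Eyre: 0.28 × 0.26 = 0.0728
  Frost: 0.135 × 0.17 = 0.02295
  Dunn: 0.25 × 0.145 = 0.03625
  Arden: 0.2 × 0.008 = 0.0016
Total = 0.1336.
Largest term belongs to Eyre, so Eyre is most probable.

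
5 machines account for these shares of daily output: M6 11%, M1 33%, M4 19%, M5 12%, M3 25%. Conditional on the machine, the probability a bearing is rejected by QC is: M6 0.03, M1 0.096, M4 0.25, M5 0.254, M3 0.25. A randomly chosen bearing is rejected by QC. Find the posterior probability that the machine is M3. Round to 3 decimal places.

0.356

Compute prior × likelihood for every hypothesis:
  M6: 0.11 × 0.03 = 0.0033
  M1: 0.33 × 0.096 = 0.03168
  M4: 0.19 × 0.25 = 0.0475
  M5: 0.12 × 0.254 = 0.03048
  M3: 0.25 × 0.25 = 0.0625
Normalizing constant = 0.17546.
P(M3 | evidence) = 0.0625 / 0.17546 ≈ 0.356.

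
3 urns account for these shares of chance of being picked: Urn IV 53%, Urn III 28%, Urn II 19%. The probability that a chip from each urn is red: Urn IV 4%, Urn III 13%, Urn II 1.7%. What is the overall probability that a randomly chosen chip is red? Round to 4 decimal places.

0.0608

Unnormalized posteriors (prior × likelihood):
  Urn IV: 0.53 × 0.04 = 0.0212
  Urn III: 0.28 × 0.13 = 0.0364
  Urn II: 0.19 × 0.017 = 0.00323
P(red) = 0.0212 + 0.0364 + 0.00323 = 0.06083 → 0.0608.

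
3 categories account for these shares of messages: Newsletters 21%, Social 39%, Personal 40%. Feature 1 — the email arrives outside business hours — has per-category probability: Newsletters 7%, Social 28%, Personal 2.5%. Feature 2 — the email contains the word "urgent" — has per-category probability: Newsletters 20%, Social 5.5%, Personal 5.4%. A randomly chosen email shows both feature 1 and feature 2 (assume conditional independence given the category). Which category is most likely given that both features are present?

Social

Compute prior × likelihood for every hypothesis:
  Newsletters: 0.21 × 0.07 × 0.2 = 0.00294
  Social: 0.39 × 0.28 × 0.055 = 0.006006
  Personal: 0.4 × 0.025 × 0.054 = 0.00054
Normalizing constant = 0.009486.
Largest term belongs to Social, so Social is most probable.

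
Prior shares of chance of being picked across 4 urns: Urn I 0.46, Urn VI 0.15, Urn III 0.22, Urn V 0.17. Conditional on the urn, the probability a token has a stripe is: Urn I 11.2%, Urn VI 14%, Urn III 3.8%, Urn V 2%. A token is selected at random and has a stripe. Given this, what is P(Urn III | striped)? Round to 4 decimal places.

0.0992

Unnormalized posteriors (prior × likelihood):
  Urn I: 0.46 × 0.112 = 0.05152
  Urn VI: 0.15 × 0.14 = 0.021
  Urn III: 0.22 × 0.038 = 0.00836
  Urn V: 0.17 × 0.02 = 0.0034
Total = 0.08428.
P(Urn III | evidence) = 0.00836 / 0.08428 ≈ 0.0992.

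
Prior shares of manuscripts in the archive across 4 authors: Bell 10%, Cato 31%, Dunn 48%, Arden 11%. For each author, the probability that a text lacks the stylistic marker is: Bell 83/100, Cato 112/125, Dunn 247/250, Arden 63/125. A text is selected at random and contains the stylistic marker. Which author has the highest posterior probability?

Taking complements, P(marker | each) = Bell 0.17, Cato 0.104, Dunn 0.012, Arden 0.496.
Unnormalized posteriors (prior × likelihood):
  Bell: 0.1 × 0.17 = 0.017
  Cato: 0.31 × 0.104 = 0.03224
  Dunn: 0.48 × 0.012 = 0.00576
  Arden: 0.11 × 0.496 = 0.05456
Normalizing constant = 0.10956.
Largest term belongs to Arden, so Arden is most probable.

Arden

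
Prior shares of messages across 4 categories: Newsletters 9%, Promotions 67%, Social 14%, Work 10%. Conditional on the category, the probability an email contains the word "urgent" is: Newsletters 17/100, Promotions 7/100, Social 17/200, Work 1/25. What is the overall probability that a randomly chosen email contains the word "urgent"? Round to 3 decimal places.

Prior × likelihood for each hypothesis:
  Newsletters: 0.09 × 0.17 = 0.0153
  Promotions: 0.67 × 0.07 = 0.0469
  Social: 0.14 × 0.085 = 0.0119
  Work: 0.1 × 0.04 = 0.004
P(urgent-flag) = 0.0153 + 0.0469 + 0.0119 + 0.004 = 0.0781 → 0.078.

0.078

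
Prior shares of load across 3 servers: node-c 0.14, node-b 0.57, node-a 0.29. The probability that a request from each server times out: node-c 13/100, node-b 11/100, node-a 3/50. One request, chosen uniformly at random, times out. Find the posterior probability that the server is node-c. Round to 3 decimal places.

Prior × likelihood for each hypothesis:
  node-c: 0.14 × 0.13 = 0.0182
  node-b: 0.57 × 0.11 = 0.0627
  node-a: 0.29 × 0.06 = 0.0174
Total = 0.0983.
P(node-c | evidence) = 0.0182 / 0.0983 ≈ 0.185.

0.185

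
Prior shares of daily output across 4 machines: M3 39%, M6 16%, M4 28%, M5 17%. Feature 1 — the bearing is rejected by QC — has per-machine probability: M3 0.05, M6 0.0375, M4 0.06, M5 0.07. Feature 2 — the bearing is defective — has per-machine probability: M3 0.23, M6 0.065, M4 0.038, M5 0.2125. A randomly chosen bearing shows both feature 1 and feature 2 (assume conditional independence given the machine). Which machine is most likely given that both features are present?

By Bayes' rule, posterior ∝ prior × likelihood:
  M3: 0.39 × 0.05 × 0.23 = 0.004485
  M6: 0.16 × 0.0375 × 0.065 = 0.00039
  M4: 0.28 × 0.06 × 0.038 = 0.0006384
  M5: 0.17 × 0.07 × 0.2125 = 0.00252875
Sum = 0.00804215.
Largest term belongs to M3, so M3 is most probable.

M3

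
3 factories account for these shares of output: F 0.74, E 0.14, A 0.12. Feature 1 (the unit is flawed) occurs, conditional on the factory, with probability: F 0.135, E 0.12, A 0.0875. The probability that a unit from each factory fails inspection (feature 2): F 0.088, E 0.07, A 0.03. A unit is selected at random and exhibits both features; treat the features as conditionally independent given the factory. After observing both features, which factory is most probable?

By Bayes' rule, posterior ∝ prior × likelihood:
  F: 0.74 × 0.135 × 0.088 = 0.0087912
  E: 0.14 × 0.12 × 0.07 = 0.001176
  A: 0.12 × 0.0875 × 0.03 = 0.000315
Normalizing constant = 0.0102822.
Largest term belongs to F, so F is most probable.

F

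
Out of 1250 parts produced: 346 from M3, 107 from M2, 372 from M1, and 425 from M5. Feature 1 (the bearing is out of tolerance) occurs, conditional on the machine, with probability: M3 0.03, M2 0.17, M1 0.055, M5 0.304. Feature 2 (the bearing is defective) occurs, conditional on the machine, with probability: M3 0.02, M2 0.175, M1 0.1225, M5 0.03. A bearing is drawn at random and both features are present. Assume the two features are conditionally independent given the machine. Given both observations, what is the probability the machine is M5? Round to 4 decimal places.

0.3966

Compute prior × likelihood for every hypothesis:
  M3: 0.2768 × 0.03 × 0.02 = 0.00016608
  M2: 0.0856 × 0.17 × 0.175 = 0.0025466
  M1: 0.2976 × 0.055 × 0.1225 = 0.00200508
  M5: 0.34 × 0.304 × 0.03 = 0.0031008
Sum = 0.00781856.
P(M5 | evidence) = 0.0031008 / 0.00781856 ≈ 0.3966.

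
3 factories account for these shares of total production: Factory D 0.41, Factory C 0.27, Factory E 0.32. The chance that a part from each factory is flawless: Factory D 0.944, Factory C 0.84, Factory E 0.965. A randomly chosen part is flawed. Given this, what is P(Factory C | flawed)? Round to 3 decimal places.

Taking complements, P(flawed | each) = Factory D 0.056, Factory C 0.16, Factory E 0.035.
Compute prior × likelihood for every hypothesis:
  Factory D: 0.41 × 0.056 = 0.02296
  Factory C: 0.27 × 0.16 = 0.0432
  Factory E: 0.32 × 0.035 = 0.0112
Normalizing constant = 0.07736.
P(Factory C | evidence) = 0.0432 / 0.07736 ≈ 0.558.

0.558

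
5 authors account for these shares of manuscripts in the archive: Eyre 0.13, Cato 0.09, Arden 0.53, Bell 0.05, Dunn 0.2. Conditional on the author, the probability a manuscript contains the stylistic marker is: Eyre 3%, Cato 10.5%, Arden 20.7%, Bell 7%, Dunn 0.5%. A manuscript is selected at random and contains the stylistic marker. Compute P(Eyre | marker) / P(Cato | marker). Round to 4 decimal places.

0.4127

Compute prior × likelihood for every hypothesis:
  Eyre: 0.13 × 0.03 = 0.0039
  Cato: 0.09 × 0.105 = 0.00945
  Arden: 0.53 × 0.207 = 0.10971
  Bell: 0.05 × 0.07 = 0.0035
  Dunn: 0.2 × 0.005 = 0.001
Normalizing constant = 0.12756.
The ratio is 0.0039 / 0.00945 (the normalizer cancels) = 0.4127.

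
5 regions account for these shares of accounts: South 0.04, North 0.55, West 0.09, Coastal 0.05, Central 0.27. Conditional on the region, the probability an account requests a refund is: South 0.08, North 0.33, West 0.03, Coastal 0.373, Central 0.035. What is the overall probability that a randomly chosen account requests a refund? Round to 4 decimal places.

Compute prior × likelihood for every hypothesis:
  South: 0.04 × 0.08 = 0.0032
  North: 0.55 × 0.33 = 0.1815
  West: 0.09 × 0.03 = 0.0027
  Coastal: 0.05 × 0.373 = 0.01865
  Central: 0.27 × 0.035 = 0.00945
P(refund) = 0.0032 + 0.1815 + 0.0027 + 0.01865 + 0.00945 = 0.2155 → 0.2155.

0.2155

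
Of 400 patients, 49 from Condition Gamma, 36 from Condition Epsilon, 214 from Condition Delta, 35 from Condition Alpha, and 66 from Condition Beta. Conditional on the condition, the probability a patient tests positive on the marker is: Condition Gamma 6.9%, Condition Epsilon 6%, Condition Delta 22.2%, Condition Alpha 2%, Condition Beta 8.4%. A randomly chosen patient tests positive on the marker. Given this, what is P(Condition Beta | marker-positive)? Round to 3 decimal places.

Prior × likelihood for each hypothesis:
  Condition Gamma: 0.1225 × 0.069 = 0.0084525
  Condition Epsilon: 0.09 × 0.06 = 0.0054
  Condition Delta: 0.535 × 0.222 = 0.11877
  Condition Alpha: 0.0875 × 0.02 = 0.00175
  Condition Beta: 0.165 × 0.084 = 0.01386
Total = 0.1482325.
P(Condition Beta | evidence) = 0.01386 / 0.1482325 ≈ 0.094.

0.094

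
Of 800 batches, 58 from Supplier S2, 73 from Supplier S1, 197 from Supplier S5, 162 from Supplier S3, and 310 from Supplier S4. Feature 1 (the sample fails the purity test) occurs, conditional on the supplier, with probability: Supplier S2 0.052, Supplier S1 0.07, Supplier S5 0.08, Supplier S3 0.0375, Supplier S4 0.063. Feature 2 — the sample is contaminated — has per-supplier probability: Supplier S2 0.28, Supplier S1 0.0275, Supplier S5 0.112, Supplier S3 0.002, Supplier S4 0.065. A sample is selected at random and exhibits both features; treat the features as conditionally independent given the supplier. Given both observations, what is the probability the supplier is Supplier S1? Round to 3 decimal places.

By Bayes' rule, posterior ∝ prior × likelihood:
  Supplier S2: 0.0725 × 0.052 × 0.28 = 0.0010556
  Supplier S1: 0.09125 × 0.07 × 0.0275 = 0.00017565625
  Supplier S5: 0.24625 × 0.08 × 0.112 = 0.0022064
  Supplier S3: 0.2025 × 0.0375 × 0.002 = 0.0000151875
  Supplier S4: 0.3875 × 0.063 × 0.065 = 0.0015868125
Sum = 0.00503965625.
P(Supplier S1 | evidence) = 0.00017565625 / 0.00503965625 ≈ 0.035.

0.035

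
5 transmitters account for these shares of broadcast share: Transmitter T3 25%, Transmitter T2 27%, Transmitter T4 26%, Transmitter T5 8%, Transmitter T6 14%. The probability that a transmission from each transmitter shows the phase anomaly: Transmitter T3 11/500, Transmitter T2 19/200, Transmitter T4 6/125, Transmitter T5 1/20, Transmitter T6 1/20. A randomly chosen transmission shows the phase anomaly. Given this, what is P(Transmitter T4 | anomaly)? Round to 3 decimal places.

Compute prior × likelihood for every hypothesis:
  Transmitter T3: 0.25 × 0.022 = 0.0055
  Transmitter T2: 0.27 × 0.095 = 0.02565
  Transmitter T4: 0.26 × 0.048 = 0.01248
  Transmitter T5: 0.08 × 0.05 = 0.004
  Transmitter T6: 0.14 × 0.05 = 0.007
Total = 0.05463.
P(Transmitter T4 | evidence) = 0.01248 / 0.05463 ≈ 0.228.

0.228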